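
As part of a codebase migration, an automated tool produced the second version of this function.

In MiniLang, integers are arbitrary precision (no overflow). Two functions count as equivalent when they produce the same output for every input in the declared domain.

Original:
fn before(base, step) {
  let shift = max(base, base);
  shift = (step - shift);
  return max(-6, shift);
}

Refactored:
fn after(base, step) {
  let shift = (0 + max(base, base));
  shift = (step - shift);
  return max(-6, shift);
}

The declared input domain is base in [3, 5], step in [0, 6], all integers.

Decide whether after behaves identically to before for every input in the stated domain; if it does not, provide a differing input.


Although arithmetic usage differs, plus constant usage differs, 21/21 inputs agree.
verdict: equivalent


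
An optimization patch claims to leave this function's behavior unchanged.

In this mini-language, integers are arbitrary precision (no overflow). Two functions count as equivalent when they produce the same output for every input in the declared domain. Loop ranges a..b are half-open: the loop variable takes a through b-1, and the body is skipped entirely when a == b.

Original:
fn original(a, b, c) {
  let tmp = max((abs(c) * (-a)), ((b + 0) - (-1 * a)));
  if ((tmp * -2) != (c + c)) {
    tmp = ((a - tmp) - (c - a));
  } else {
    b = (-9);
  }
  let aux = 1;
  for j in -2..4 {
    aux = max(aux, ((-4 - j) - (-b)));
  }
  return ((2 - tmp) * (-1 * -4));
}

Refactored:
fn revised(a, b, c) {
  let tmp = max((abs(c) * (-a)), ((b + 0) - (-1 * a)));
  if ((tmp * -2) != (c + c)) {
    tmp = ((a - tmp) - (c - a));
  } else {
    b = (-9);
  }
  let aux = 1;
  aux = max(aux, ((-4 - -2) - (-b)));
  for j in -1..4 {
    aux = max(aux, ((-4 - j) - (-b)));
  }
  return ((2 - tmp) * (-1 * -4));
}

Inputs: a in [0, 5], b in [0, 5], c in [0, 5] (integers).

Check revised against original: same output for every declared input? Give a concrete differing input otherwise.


Reading the diff, among the changes: arithmetic usage differs; also statement counts differ; also min/max/abs usage differs; also loop structure differs; also constant usage differs.
One worked example (a=5, b=3, c=2) — original: tmp becomes 8; next ((tmp * -2) != (c + c)) evaluates to true; next tmp becomes 0; next aux becomes 1; next at j=-2:; next aux becomes 1; next at j=-1:; next aux becomes 1; next at j=0:; next aux becomes 1; next at j=1:; next aux becomes 1; next at j=2:; next aux becomes 1; next at j=3:; next aux becomes 1; next final value 8; revised: tmp becomes 8; next ((tmp * -2) != (c + c)) evaluates to true; next tmp becomes 0; next aux becomes 1; next aux becomes 1; next at j=-1:; next aux becomes 1; next at j=0:; next aux becomes 1; next at j=1:; next aux becomes 1; next at j=2:; next aux becomes 1; next at j=3:; next aux becomes 1; next final value 8; agreement on 8.
Every one of the 216 inputs gives matching results.
verdict: equivalent


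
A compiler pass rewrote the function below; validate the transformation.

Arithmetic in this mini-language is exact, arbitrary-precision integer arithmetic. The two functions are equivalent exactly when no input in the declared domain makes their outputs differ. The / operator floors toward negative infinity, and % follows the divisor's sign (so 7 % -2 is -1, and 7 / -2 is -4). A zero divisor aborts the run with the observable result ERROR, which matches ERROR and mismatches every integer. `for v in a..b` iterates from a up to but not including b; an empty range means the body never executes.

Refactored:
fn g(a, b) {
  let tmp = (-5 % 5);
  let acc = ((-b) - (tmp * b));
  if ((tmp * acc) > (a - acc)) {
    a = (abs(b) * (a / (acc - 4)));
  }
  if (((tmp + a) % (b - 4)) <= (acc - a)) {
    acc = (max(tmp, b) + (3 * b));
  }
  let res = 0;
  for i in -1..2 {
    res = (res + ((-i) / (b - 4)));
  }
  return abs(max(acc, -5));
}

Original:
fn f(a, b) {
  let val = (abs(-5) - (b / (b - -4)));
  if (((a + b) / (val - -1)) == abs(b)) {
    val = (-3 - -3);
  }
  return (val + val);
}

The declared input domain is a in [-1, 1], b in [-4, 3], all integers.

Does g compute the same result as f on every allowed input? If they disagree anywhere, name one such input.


Evaluate both at a=-1, b=-3.
f: val=8, then (((a + b) / (val - -1)) == abs(b)) is false, then returns 16
g: tmp=0, then acc=3, then ((tmp * acc) > (a - acc)) is true, then a=3, then (((tmp + a) % (b - 4)) <= (acc - a)) is true, then acc=-9, then res=0, then (i=-1), then res=-1, then (i=0), then res=-1, then (i=1), then res=-1, then returns 5
16 against 5: the behavior changed.
verdict: not equivalent; witness: a=-1, b=-3


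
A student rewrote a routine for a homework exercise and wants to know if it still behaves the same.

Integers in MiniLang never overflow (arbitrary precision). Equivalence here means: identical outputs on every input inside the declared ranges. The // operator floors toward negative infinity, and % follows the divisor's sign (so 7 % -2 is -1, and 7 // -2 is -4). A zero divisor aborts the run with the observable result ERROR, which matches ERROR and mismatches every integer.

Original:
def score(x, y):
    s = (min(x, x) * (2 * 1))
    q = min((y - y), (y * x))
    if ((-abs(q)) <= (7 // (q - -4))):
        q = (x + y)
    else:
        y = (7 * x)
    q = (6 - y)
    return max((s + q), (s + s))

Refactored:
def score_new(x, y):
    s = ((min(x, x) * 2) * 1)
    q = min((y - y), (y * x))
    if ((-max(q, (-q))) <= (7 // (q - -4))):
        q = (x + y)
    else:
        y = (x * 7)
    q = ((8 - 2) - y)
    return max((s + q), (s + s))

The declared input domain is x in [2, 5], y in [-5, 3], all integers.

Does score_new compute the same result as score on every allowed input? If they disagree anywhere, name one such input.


The two are interchangeable: constant usage differs; and arithmetic usage differs; and min/max/abs usage differs, and every declared input agrees.
One worked example (x=2, y=-2) — score: s=4, then q=-4, then a zero divisor aborts: ERROR; score_new: s=4, then q=-4, then a zero divisor aborts: ERROR; agreement on ERROR.
Every one of the 36 inputs gives matching results.
verdict: equivalent


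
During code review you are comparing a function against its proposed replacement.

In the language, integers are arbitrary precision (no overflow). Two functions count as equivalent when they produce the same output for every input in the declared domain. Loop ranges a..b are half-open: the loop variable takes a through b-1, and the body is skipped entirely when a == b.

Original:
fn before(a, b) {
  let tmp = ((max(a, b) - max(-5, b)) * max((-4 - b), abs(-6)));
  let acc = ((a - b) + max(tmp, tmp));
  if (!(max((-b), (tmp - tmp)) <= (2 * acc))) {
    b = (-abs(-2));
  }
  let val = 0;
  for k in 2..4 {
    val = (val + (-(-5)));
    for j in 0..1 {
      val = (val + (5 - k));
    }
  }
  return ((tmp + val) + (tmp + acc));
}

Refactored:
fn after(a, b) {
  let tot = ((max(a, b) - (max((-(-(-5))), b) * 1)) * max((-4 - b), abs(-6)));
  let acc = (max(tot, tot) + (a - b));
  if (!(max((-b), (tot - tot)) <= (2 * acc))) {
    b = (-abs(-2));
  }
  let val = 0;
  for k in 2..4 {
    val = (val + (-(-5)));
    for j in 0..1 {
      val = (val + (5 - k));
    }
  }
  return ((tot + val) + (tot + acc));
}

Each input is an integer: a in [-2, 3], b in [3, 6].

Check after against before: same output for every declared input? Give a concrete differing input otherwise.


Although local variable names differ; and arithmetic usage differs; and constant usage differs, 24/24 inputs agree.
verdict: equivalent


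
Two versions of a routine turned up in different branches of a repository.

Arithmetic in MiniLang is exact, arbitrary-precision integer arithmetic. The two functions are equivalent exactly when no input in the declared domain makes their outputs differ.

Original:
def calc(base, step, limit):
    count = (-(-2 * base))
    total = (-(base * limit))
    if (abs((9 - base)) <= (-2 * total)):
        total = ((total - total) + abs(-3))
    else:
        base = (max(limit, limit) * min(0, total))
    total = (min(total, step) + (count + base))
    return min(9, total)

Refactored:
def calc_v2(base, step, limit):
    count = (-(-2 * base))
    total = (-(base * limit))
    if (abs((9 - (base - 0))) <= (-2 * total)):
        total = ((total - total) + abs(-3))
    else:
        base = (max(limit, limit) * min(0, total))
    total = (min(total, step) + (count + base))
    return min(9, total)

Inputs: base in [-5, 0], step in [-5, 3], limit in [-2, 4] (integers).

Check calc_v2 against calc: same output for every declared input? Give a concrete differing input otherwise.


Although constant usage differs, and arithmetic usage differs, 378/378 inputs agree.
verdict: equivalent


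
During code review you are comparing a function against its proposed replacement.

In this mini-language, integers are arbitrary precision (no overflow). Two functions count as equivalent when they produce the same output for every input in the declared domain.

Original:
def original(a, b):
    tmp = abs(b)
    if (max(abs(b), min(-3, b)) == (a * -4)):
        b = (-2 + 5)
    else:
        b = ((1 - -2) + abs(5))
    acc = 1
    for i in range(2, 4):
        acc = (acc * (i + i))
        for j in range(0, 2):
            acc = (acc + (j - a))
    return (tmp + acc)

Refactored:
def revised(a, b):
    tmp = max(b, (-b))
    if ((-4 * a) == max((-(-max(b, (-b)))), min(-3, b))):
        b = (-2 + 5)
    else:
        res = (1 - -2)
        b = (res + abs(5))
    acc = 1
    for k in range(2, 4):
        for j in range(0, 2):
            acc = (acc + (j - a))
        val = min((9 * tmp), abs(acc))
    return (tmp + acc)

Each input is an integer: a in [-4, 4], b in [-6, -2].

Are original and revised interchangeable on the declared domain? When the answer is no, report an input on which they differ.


Run the pair on a=-4, b=-6.
original: tmp becomes 6; next (max(abs(b), min(-3, b)) == (a * -4)) evaluates to false; next b becomes 8; next acc becomes 1; next at i=2:; next acc becomes 4; next at j=0:; next acc becomes 8; next at j=1:; next acc becomes 13; next at i=3:; next acc becomes 78; next at j=0:; next acc becomes 82; next at j=1:; next acc becomes 87; next final value 93
revised: tmp becomes 6; next ((-4 * a) == max((-(-max(b, (-b)))), min(-3, b))) evaluates to false; next res becomes 3; next b becomes 8; next acc becomes 1; next at k=2:; next at j=0:; next acc becomes 5; next at j=1:; next acc becomes 10; next val becomes 10; next at k=3:; next at j=0:; next acc becomes 14; next at j=1:; next acc becomes 19; next val becomes 19; next final value 25
93 != 25, so the rewrite changes behavior.
verdict: not equivalent; witness: a=-4, b=-6


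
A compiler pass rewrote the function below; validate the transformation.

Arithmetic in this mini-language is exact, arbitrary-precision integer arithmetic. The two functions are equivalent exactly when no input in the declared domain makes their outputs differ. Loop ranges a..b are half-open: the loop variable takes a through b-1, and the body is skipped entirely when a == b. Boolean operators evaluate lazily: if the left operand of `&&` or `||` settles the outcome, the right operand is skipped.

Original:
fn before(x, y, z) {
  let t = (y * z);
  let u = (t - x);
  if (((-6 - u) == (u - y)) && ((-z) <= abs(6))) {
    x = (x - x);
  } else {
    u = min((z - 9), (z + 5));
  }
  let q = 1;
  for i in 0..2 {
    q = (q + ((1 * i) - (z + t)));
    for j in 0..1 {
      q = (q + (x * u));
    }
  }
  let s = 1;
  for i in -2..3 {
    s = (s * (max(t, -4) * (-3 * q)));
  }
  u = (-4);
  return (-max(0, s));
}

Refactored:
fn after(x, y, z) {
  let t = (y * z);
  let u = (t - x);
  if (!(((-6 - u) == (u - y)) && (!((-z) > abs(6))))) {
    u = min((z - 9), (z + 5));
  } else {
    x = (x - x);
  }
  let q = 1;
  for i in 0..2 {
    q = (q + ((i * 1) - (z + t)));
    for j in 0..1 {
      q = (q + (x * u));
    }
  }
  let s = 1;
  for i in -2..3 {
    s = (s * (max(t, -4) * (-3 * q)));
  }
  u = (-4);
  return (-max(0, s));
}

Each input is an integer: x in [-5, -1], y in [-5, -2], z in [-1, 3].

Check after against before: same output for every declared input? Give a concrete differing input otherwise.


Reading the diff, among the changes: comparison usage differs, boolean connective usage differs.
One worked example (x=-2, y=-3, z=2) — before: t=-6, then u=-4, then (((-6 - u) == (u - y)) && ((-z) <= abs(6))) is false, then u=-7, then q=1, then (i=0), then q=5, then (j=0), then q=19, then (i=1), then q=24, then (j=0), then q=38, then s=1, then (i=-2), then s=456, then (i=-1), then s=207936, then (i=0), then s=94818816, then (i=1), then s=43237380096, then (i=2), then s=19716245323776, then u=-4, then returns -19716245323776; after: t=-6, then u=-4, then (!(((-6 - u) == (u - y)) && (!((-z) > abs(6))))) is true, then u=-7, then q=1, then (i=0), then q=5, then (j=0), then q=19, then (i=1), then q=24, then (j=0), then q=38, then s=1, then (i=-2), then s=456, then (i=-1), then s=207936, then (i=0), then s=94818816, then (i=1), then s=43237380096, then (i=2), then s=19716245323776, then u=-4, then returns -19716245323776; agreement on -19716245323776.
Every one of the 100 inputs gives matching results.
verdict: equivalent


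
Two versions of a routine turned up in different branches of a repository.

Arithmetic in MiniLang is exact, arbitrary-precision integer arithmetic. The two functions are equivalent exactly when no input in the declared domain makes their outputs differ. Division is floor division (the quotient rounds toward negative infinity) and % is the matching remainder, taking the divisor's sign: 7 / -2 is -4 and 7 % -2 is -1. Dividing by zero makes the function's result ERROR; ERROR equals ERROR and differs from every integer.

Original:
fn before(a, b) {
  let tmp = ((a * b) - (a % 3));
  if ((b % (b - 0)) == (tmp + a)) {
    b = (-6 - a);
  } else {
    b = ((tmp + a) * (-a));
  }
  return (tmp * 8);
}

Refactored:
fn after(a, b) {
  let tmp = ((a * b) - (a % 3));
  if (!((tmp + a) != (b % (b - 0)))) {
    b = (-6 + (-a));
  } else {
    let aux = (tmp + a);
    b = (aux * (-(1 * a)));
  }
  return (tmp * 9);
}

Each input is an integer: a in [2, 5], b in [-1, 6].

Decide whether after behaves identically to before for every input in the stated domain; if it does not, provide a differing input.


Evaluate both at a=2, b=-1.
before: tmp=-4, then ((b % (b - 0)) == (tmp + a)) is false, then b=4, then returns -32
after: tmp=-4, then (!((tmp + a) != (b % (b - 0)))) is false, then aux=-2, then b=4, then returns -36
-32 against -36: the behavior changed.
verdict: not equivalent; witness: a=2, b=-1


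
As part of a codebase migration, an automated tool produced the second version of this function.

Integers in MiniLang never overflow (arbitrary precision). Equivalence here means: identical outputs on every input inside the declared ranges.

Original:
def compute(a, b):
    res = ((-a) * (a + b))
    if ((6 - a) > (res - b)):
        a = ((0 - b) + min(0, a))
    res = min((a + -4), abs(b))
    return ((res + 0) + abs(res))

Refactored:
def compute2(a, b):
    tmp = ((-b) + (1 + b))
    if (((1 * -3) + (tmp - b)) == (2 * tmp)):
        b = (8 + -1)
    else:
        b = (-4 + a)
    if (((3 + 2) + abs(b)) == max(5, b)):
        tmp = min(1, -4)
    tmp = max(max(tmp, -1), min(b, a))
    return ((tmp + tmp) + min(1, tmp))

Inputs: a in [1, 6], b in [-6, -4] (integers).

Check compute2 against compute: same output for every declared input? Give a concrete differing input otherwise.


At a=1, b=-6: compute gives 0, compute2 gives 3.
verdict: not equivalent; witness: a=1, b=-6


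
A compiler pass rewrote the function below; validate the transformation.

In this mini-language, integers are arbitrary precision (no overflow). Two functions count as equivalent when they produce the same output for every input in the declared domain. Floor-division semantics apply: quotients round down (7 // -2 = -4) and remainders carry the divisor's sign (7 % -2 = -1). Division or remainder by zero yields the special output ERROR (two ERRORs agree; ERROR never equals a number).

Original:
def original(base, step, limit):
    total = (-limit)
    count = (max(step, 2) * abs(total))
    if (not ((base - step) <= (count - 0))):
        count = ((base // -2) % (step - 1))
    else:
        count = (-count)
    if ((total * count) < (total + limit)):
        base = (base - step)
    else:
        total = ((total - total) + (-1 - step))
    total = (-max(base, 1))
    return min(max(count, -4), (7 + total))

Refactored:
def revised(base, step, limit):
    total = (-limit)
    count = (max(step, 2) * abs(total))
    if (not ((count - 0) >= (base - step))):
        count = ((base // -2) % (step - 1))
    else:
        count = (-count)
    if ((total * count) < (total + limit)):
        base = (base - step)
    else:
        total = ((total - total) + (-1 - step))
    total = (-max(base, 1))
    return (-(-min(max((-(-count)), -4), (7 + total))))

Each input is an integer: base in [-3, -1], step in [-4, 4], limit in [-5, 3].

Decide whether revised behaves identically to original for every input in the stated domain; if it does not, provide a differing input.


The two versions differ — the changes include comparison usage differs.
Tracing base=-3, step=1, limit=-3: original: total=3, then count=6, then (not ((base - step) <= (count - 0))) is false, then count=-6, then ((total * count) < (total + limit)) is true, then base=-4, then total=-1, then returns -4 | revised: total=3, then count=6, then (not ((count - 0) >= (base - step))) is false, then count=-6, then ((total * count) < (total + limit)) is true, then base=-4, then total=-1, then returns -4 — matching result -4.
Every one of the 243 inputs gives matching results.
verdict: equivalent


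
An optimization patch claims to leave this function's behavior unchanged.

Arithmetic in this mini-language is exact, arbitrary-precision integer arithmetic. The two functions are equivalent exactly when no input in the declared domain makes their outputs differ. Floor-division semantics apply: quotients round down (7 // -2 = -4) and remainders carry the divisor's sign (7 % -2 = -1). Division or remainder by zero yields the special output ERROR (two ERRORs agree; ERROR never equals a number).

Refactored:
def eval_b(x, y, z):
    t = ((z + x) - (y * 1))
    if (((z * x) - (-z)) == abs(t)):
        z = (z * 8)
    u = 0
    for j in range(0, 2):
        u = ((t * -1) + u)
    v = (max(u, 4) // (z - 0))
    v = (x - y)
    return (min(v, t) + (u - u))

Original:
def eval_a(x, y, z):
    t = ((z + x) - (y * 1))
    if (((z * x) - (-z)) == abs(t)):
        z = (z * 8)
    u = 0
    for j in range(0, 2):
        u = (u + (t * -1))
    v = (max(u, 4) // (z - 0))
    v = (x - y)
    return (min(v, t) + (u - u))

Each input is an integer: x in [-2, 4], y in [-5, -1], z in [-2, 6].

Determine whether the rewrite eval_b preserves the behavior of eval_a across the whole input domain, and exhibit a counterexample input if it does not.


The two are interchangeable: same computation, different form, and every declared input agrees.
One worked example (x=4, y=-2, z=-1) — eval_a: t=5, then (((z * x) - (-z)) == abs(t)) is false, then u=0, then (j=0), then u=-5, then (j=1), then u=-10, then v=-4, then v=6, then returns 5; eval_b: t=5, then (((z * x) - (-z)) == abs(t)) is false, then u=0, then (j=0), then u=-5, then (j=1), then u=-10, then v=-4, then v=6, then returns 5; agreement on 5.
Sweeping the whole domain (315 inputs) finds no disagreement.
verdict: equivalent


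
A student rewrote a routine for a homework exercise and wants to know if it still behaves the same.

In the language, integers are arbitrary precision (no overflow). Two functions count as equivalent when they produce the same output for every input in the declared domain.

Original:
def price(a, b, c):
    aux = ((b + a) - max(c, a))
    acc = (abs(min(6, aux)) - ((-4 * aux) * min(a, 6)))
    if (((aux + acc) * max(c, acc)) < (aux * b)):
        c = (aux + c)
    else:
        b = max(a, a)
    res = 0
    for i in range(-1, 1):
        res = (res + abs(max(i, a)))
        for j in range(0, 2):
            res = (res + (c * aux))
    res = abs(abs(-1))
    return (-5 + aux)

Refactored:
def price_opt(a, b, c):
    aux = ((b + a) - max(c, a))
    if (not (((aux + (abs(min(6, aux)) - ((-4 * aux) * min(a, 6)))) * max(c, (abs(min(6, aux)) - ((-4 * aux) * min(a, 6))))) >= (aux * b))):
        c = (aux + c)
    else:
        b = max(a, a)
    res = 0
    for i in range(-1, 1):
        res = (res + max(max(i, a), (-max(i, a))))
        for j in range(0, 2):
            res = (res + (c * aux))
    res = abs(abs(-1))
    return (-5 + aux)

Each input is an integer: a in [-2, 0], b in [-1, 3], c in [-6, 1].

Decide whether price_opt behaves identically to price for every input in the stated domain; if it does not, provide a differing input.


Equivalent — the differences include statement counts differ, min/max/abs usage differs, arithmetic usage differs, local variable names differ, boolean connective usage differs, constant usage differs, comparison usage differs, yet no declared input distinguishes the two.
Spot check at a=-1, b=1, c=-1 — price: aux := 1 | acc := -3 | (((aux + acc) * max(c, acc)) < (aux * b)): false | b := -1 | res := 0 | iter i=-1: | res := 1 | iter j=0: | res := 0 | iter j=1: | res := -1 | iter i=0: | res := -1 | iter j=0: | res := -2 | iter j=1: | res := -3 | res := 1 | result -4. price_opt: aux := 1 | (not (((aux + (abs(min(6, aux)) - ((-4 * aux) * min(a, 6)))) * max(c, (abs(min(6, aux)) - ((-4 * aux) * min(a, 6))))) >= (aux * b))): false | b := -1 | res := 0 | iter i=-1: | res := 1 | iter j=0: | res := 0 | iter j=1: | res := -1 | iter i=0: | res := -1 | iter j=0: | res := -2 | iter j=1: | res := -3 | res := 1 | result -4. Both give -4.
An exhaustive pass over the 120 declared inputs shows identical outputs.
verdict: equivalent


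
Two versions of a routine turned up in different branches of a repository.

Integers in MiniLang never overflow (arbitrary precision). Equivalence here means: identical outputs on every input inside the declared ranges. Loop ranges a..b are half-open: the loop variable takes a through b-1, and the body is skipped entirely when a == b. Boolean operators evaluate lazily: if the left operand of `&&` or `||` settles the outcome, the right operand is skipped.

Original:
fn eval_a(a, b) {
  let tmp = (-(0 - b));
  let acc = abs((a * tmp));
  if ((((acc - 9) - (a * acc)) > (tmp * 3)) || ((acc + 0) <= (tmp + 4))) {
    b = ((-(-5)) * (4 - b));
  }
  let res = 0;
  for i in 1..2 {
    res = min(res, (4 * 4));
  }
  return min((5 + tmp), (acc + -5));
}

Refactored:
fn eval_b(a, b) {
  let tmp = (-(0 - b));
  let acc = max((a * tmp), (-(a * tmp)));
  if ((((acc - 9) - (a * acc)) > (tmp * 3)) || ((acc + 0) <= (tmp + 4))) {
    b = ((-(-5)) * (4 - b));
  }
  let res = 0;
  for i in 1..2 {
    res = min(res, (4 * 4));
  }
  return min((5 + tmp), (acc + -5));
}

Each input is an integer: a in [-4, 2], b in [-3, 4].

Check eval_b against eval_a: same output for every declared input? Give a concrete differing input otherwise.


This is a faithful refactor — min/max/abs usage differs; also arithmetic usage differs, but the computed results match everywhere.
As a probe, take a=2, b=-3: eval_a runs tmp := -3 | acc := 6 | ((((acc - 9) - (a * acc)) > (tmp * 3)) || ((acc + 0) <= (tmp + 4))): false | res := 0 | iter i=1: | res := 0 | result 1; eval_b runs tmp := -3 | acc := 6 | ((((acc - 9) - (a * acc)) > (tmp * 3)) || ((acc + 0) <= (tmp + 4))): false | res := 0 | iter i=1: | res := 0 | result 1; both end at 1.
An exhaustive pass over the 56 declared inputs shows identical outputs.
verdict: equivalent


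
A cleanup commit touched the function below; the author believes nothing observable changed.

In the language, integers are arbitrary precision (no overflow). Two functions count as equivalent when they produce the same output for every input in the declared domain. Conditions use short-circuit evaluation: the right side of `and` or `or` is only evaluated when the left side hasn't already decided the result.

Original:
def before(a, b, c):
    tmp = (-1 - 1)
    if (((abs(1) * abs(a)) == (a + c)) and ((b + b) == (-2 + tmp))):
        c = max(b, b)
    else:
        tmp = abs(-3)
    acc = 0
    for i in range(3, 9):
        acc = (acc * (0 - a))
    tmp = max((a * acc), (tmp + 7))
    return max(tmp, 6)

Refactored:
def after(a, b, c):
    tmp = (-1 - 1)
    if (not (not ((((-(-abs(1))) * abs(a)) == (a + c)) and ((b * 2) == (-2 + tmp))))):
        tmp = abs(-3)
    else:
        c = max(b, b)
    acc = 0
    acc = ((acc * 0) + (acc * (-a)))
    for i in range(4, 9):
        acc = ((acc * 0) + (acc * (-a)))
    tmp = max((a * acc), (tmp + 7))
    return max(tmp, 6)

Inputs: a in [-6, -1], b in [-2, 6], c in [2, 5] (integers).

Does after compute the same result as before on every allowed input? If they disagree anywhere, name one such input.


a=-6, b=-2, c=2 yields 10 from before but 6 from after.
verdict: not equivalent; witness: a=-6, b=-2, c=2


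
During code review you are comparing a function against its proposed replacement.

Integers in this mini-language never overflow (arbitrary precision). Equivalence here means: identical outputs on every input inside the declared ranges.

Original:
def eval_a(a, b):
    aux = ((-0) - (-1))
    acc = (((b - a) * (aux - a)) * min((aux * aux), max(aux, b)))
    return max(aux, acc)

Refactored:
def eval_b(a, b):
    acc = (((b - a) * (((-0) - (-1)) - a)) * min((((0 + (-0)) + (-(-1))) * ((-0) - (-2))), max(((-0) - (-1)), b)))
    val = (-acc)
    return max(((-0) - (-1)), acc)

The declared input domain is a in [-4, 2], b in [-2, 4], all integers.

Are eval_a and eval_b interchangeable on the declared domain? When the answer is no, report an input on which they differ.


Evaluate both at a=-4, b=2.
eval_a: aux becomes 1; next acc becomes 30; next final value 30
eval_b: acc becomes 60; next val becomes -60; next final value 60
30 != 60, so the rewrite changes behavior.
verdict: not equivalent; witness: a=-4, b=2


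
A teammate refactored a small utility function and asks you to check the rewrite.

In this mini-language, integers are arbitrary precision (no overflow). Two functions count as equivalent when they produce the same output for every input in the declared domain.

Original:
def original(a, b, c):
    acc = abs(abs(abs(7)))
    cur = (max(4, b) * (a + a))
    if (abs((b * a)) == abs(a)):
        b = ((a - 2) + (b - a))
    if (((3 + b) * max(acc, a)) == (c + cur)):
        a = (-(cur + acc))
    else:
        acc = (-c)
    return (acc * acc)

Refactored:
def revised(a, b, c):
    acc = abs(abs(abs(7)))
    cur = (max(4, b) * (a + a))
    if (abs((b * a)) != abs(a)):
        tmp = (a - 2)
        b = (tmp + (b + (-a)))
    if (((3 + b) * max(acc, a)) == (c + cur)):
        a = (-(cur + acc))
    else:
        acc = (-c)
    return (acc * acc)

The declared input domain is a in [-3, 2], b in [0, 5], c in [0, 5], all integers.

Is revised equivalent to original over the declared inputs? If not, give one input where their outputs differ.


Not equivalent: a=2, b=0, c=5 separates them (49 vs 25).
original: acc = 7; cur = 16; (abs((b * a)) == abs(a)) -> false; (((3 + b) * max(acc, a)) == (c + cur)) -> true; a = -23; return 49
revised: acc = 7; cur = 16; (abs((b * a)) != abs(a)) -> true; tmp = 0; b = -2; (((3 + b) * max(acc, a)) == (c + cur)) -> false; acc = -5; return 25
verdict: not equivalent; witness: a=2, b=0, c=5


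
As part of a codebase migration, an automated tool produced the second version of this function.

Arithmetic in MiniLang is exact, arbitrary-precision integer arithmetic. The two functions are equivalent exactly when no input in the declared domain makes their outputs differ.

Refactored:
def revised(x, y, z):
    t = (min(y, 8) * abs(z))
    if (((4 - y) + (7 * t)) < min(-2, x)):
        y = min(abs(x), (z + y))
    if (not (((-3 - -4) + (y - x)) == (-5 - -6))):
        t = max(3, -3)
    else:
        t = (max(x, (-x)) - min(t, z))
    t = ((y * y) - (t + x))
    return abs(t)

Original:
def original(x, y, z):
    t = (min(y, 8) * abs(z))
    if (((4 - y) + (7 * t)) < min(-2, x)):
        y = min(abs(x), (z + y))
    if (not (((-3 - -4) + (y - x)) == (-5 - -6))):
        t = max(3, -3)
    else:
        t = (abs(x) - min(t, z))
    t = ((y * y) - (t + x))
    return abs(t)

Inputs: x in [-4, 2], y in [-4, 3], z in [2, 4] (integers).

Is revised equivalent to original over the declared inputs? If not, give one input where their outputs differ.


This is a faithful refactor — min/max/abs usage differs, but the computed results match everywhere.
Spot check at x=-1, y=2, z=4 — original: t := 8 | (((4 - y) + (7 * t)) < min(-2, x)): false | (not (((-3 - -4) + (y - x)) == (-5 - -6))): true | t := 3 | t := 2 | result 2. revised: t := 8 | (((4 - y) + (7 * t)) < min(-2, x)): false | (not (((-3 - -4) + (y - x)) == (-5 - -6))): true | t := 3 | t := 2 | result 2. Both give 2.
Every one of the 168 inputs gives matching results.
verdict: equivalent


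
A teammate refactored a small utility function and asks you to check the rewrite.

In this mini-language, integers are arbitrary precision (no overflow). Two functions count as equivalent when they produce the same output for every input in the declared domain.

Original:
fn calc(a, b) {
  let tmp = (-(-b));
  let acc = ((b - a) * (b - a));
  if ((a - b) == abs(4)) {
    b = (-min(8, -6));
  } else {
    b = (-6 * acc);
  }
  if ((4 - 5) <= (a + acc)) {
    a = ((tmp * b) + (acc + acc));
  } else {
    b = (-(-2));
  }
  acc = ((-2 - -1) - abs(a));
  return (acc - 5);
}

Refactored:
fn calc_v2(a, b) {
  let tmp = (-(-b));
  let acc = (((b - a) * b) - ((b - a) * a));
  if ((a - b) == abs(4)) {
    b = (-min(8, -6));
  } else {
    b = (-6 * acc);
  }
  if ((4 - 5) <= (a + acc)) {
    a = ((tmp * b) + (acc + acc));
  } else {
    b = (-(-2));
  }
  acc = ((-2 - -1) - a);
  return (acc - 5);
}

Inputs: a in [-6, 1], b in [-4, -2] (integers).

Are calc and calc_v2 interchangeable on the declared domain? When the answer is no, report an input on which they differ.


Take a=-6, b=-4.
calc: tmp=-4, then acc=4, then ((a - b) == abs(4)) is false, then b=-24, then ((4 - 5) <= (a + acc)) is false, then b=2, then acc=-7, then returns -12
calc_v2: tmp=-4, then acc=4, then ((a - b) == abs(4)) is false, then b=-24, then ((4 - 5) <= (a + acc)) is false, then b=2, then acc=5, then returns 0
-12 and 0 differ, so these are not the same function on this domain.
verdict: not equivalent; witness: a=-6, b=-4


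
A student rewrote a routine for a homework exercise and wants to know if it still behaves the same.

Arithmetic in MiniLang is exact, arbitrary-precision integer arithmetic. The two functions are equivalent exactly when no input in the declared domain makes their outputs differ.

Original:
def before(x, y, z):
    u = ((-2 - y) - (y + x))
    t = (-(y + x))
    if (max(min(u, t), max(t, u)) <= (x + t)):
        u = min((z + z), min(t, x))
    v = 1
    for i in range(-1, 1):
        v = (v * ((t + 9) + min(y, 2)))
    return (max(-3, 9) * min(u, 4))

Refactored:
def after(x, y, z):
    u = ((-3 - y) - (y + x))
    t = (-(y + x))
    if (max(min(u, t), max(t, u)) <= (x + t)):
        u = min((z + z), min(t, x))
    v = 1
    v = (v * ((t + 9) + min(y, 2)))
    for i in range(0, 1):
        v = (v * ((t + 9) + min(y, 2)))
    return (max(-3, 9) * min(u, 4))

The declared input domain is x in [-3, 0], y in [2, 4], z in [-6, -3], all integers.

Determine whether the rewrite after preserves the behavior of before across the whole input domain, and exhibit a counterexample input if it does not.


Try x=-3, y=2, z=-6.
before: u becomes -3; next t becomes 1; next (max(min(u, t), max(t, u)) <= (x + t)) evaluates to false; next v becomes 1; next at i=-1:; next v becomes 12; next at i=0:; next v becomes 144; next final value -27
after: u becomes -4; next t becomes 1; next (max(min(u, t), max(t, u)) <= (x + t)) evaluates to false; next v becomes 1; next v becomes 12; next at i=0:; next v becomes 144; next final value -36
-27 and -36 differ, so these are not the same function on this domain.
verdict: not equivalent; witness: x=-3, y=2, z=-6


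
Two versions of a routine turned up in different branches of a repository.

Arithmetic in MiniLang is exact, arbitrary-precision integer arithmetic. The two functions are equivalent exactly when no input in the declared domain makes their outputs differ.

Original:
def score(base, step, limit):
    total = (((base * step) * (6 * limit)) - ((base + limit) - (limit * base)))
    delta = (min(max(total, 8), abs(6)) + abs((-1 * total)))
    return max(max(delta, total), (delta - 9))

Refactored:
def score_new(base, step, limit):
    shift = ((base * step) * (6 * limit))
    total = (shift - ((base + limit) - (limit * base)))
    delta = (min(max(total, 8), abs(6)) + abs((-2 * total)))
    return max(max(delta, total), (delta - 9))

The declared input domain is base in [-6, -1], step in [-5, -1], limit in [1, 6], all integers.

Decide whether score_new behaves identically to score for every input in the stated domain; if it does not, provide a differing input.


Consider the input base=-6, step=-5, limit=1.
score: total becomes 179; next delta becomes 185; next final value 185
score_new: shift becomes 180; next total becomes 179; next delta becomes 364; next final value 364
185 vs 364 — the two versions disagree here.
verdict: not equivalent; witness: base=-6, step=-5, limit=1


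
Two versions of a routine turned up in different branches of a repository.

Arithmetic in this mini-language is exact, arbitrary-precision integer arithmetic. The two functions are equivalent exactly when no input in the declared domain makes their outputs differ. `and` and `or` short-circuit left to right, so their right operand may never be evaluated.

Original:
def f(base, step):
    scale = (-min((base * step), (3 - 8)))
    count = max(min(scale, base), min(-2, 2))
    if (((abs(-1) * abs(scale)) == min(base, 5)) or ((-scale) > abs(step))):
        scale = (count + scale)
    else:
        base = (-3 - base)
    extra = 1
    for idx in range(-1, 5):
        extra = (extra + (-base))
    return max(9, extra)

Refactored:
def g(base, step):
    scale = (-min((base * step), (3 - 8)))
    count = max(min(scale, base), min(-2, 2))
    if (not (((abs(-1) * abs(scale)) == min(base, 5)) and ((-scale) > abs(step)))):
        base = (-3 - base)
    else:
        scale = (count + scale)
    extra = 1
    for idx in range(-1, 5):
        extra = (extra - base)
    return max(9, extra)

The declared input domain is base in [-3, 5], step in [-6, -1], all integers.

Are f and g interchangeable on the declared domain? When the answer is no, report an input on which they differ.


Take base=5, step=-1.
f: scale becomes 5; next count becomes 5; next (((abs(-1) * abs(scale)) == min(base, 5)) or ((-scale) > abs(step))) evaluates to true; next scale becomes 10; next extra becomes 1; next at idx=-1:; next extra becomes -4; next at idx=0:; next extra becomes -9; next at idx=1:; next extra becomes -14; next at idx=2:; next extra becomes -19; next at idx=3:; next extra becomes -24; next at idx=4:; next extra becomes -29; next final value 9
g: scale becomes 5; next count becomes 5; next (not (((abs(-1) * abs(scale)) == min(base, 5)) and ((-scale) > abs(step)))) evaluates to true; next base becomes -8; next extra becomes 1; next at idx=-1:; next extra becomes 9; next at idx=0:; next extra becomes 17; next at idx=1:; next extra becomes 25; next at idx=2:; next extra becomes 33; next at idx=3:; next extra becomes 41; next at idx=4:; next extra becomes 49; next final value 49
9 vs 49 — the two versions disagree here.
verdict: not equivalent; witness: base=5, step=-1


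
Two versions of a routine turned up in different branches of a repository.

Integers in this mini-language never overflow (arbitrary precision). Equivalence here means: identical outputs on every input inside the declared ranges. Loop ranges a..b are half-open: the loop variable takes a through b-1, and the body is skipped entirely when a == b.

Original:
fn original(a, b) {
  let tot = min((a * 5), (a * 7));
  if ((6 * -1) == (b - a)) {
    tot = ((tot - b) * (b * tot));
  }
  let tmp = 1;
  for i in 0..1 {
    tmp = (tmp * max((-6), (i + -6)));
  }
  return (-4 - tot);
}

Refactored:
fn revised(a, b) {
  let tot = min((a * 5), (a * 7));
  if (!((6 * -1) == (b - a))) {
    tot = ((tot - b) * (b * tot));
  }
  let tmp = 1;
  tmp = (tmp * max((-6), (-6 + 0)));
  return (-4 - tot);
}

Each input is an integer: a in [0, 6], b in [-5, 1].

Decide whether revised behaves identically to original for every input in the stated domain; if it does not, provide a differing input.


Consider the input a=1, b=-5.
original: tot becomes 5; next ((6 * -1) == (b - a)) evaluates to true; next tot becomes -250; next tmp becomes 1; next at i=0:; next tmp becomes -6; next final value 246
revised: tot becomes 5; next (!((6 * -1) == (b - a))) evaluates to false; next tmp becomes 1; next tmp becomes -6; next final value -9
246 vs -9 — the two versions disagree here.
verdict: not equivalent; witness: a=1, b=-5


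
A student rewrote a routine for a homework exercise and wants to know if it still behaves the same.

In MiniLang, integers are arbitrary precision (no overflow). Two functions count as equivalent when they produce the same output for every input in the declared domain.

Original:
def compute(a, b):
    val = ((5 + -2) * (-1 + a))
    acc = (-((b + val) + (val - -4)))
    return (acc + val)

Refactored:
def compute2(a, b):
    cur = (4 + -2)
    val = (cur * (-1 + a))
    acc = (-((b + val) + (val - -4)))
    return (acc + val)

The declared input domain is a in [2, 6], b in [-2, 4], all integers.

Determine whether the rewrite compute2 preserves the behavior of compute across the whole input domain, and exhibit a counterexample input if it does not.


Take a=2, b=-2.
compute: val = 3; acc = -8; return -5
compute2: cur = 2; val = 2; acc = -6; return -4
-5 and -4 differ, so these are not the same function on this domain.
verdict: not equivalent; witness: a=2, b=-2


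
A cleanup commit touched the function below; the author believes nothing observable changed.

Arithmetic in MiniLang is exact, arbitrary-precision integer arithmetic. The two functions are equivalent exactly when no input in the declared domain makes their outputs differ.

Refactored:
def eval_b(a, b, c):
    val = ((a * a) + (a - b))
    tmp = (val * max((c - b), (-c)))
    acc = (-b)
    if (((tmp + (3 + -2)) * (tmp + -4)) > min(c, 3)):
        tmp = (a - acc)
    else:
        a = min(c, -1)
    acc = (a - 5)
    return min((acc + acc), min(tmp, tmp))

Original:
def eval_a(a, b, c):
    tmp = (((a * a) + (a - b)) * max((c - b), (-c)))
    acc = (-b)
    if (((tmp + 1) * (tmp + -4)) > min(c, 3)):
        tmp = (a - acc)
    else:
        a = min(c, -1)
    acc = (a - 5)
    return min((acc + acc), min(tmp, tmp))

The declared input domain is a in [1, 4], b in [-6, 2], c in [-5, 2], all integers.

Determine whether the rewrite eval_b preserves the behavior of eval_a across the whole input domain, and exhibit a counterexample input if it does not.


Equivalent — the differences include local variable names differ, constant usage differs, statement counts differ, arithmetic usage differs, yet no declared input distinguishes the two.
Spot check at a=3, b=-4, c=-4 — eval_a: tmp becomes 64; next acc becomes 4; next (((tmp + 1) * (tmp + -4)) > min(c, 3)) evaluates to true; next tmp becomes -1; next acc becomes -2; next final value -4. eval_b: val becomes 16; next tmp becomes 64; next acc becomes 4; next (((tmp + (3 + -2)) * (tmp + -4)) > min(c, 3)) evaluates to true; next tmp becomes -1; next acc becomes -2; next final value -4. Both give -4.
Across all 288 domain points the two functions coincide.
verdict: equivalent


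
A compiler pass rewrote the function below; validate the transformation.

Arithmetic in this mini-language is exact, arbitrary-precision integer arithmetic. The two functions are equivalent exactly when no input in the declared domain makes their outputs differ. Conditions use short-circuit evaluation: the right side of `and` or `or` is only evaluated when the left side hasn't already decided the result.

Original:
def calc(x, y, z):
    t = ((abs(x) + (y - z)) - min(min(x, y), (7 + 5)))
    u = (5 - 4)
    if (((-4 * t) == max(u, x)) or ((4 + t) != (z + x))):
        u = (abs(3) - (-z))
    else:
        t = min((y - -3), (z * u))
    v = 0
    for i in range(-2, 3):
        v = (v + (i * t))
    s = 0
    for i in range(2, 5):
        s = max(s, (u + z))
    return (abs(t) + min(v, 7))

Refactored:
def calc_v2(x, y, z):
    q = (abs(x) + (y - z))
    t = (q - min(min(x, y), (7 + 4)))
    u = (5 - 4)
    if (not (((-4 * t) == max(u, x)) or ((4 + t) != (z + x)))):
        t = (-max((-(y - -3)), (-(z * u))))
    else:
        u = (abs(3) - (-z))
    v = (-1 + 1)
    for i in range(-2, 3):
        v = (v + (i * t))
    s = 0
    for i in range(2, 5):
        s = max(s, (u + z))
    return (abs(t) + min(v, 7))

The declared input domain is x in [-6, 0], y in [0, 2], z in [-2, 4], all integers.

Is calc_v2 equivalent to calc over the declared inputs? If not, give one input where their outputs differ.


Equivalent. The one real change (`5` became `4`) has no effect anywhere in the declared ranges.
Sweeping the whole domain (147 inputs) finds no disagreement.
Tracing x=-5, y=1, z=4: calc: t=7, then u=1, then (((-4 * t) == max(u, x)) or ((4 + t) != (z + x))) is true, then u=7, then v=0, then (i=-2), then v=-14, then (i=-1), then v=-21, then (i=0), then v=-21, then (i=1), then v=-14, then (i=2), then v=0, then s=0, then (i=2), then s=11, then (i=3), then s=11, then (i=4), then s=11, then returns 7 | calc_v2: q=2, then t=7, then u=1, then (not (((-4 * t) == max(u, x)) or ((4 + t) != (z + x)))) is false, then u=7, then v=0, then (i=-2), then v=-14, then (i=-1), then v=-21, then (i=0), then v=-21, then (i=1), then v=-14, then (i=2), then v=0, then s=0, then (i=2), then s=11, then (i=3), then s=11, then (i=4), then s=11, then returns 7 — matching result 7.
verdict: equivalent
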